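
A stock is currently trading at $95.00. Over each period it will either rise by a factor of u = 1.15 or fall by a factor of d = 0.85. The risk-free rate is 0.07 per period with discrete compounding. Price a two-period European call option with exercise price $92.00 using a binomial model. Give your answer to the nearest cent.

$16.09

Risk-neutral probability p = (1 + 0.07 − 0.85)/(1.15 − 0.85) = 0.2200/0.3000 = 0.7333
Terminal stock prices: S_uu = 125.6, S_ud = 92.86, S_dd = 68.64
Terminal payoffs (S − K): max(33.64, 0) = 33.64, max(0.8625, 0) = 0.8625, max(-23.36, 0) = 0
Node u (S = 109.2): V_u = 1/1.07·[0.7333·33.6375 + 0.2667·0.8625] = 23.2687
Node d (S = 80.75): V_d = 1/1.07·[0.7333·0.8625 + 0.2667·0.0000] = 0.5911
Node 0 (S = 95): V_0 = 1/1.07·[0.7333·23.2687 + 0.2667·0.5911] = 16.0947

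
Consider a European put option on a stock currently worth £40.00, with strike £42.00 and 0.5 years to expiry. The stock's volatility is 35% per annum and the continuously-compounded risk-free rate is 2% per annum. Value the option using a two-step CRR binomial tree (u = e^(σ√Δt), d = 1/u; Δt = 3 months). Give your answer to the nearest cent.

CRR parameters: u = e^(σ√Δt) = e^(0.35·√0.25) = 1.1912, d = 1/u = 0.8395
Per-period rate: rΔt = 0.02·0.25 = 0.005, so R = e^0.005 = 1.0050
Risk-neutral probability p = (e^0.005 − 0.8395)/(1.1912 − 0.8395) = 0.1656/0.3518 = 0.4706
Terminal stock prices: S_uu = 56.76, S_ud = 40, S_dd = 28.19
Terminal payoffs (K − S): max(-14.76, 0) = 0, max(2, 0) = 2, max(13.81, 0) = 13.81
Node u (S = 47.65): V_u = e^(−0.005)·[0.4706·0.0000 + 0.5294·2.0000] = 1.0535
Node d (S = 33.58): V_d = e^(−0.005)·[0.4706·2.0000 + 0.5294·13.8125] = 8.2122
Node 0 (S = 40): V_0 = e^(−0.005)·[0.4706·1.0535 + 0.5294·8.2122] = 4.8191

£4.82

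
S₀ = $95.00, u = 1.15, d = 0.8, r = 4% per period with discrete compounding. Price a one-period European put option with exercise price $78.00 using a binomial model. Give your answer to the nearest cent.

$0.60

Risk-neutral probability p = (1 + 0.04 − 0.8)/(1.15 − 0.8) = 0.2400/0.3500 = 0.6857
Terminal stock prices: S_u = 109.2, S_d = 76
Terminal payoffs (K − S): max(-31.25, 0) = 0, max(2, 0) = 2
Node 0 (S = 95): V_0 = 1/1.04·[0.6857·0.0000 + 0.3143·2.0000] = 0.6044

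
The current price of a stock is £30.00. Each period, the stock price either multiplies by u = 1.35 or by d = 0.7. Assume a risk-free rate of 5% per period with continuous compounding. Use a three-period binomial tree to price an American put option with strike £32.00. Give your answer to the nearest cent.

Risk-neutral probability p = (e^0.05 − 0.7)/(1.35 − 0.7) = 0.3513/0.6500 = 0.5404
Terminal stock prices: S_uuu = 73.81, S_uud = 38.27, S_udd = 19.84, S_ddd = 10.29
Terminal payoffs (K − S): max(-41.81, 0) = 0, max(-6.273, 0) = 0, max(12.16, 0) = 12.16, max(21.71, 0) = 21.71
Node uu (S = 54.68): continuation = e^(−0.05)·[0.5404·0.0000 + 0.4596·0.0000] = 0.0000; exercise value = 0.0000 ≤ continuation, so V_uu = 0.0000
Node ud (S = 28.35): continuation = e^(−0.05)·[0.5404·0.0000 + 0.4596·12.1550] = 5.3138; exercise value = 3.6500 ≤ continuation, so V_ud = 5.3138
Node dd (S = 14.7): continuation = e^(−0.05)·[0.5404·12.1550 + 0.4596·21.7100] = 15.7393; exercise value = 17.3000 > continuation, so V_dd = 17.3000 (exercise)
Node u (S = 40.5): continuation = e^(−0.05)·[0.5404·0.0000 + 0.4596·5.3138] = 2.3230; exercise value = 0.0000 ≤ continuation, so V_u = 2.3230
Node d (S = 21): continuation = e^(−0.05)·[0.5404·5.3138 + 0.4596·17.3000] = 10.2946; exercise value = 11.0000 > continuation, so V_d = 11.0000 (exercise)
Node 0 (S = 30): continuation = e^(−0.05)·[0.5404·2.3230 + 0.4596·11.0000] = 6.0030; exercise value = 2.0000 ≤ continuation, so V_0 = 6.0030

£6.00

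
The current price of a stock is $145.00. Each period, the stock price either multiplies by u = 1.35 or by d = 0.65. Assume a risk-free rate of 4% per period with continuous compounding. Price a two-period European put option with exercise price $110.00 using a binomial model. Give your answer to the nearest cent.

$8.78

Risk-neutral probability p = (e^0.04 − 0.65)/(1.35 − 0.65) = 0.3908/0.7000 = 0.5583
Terminal stock prices: S_uu = 264.3, S_ud = 127.2, S_dd = 61.26
Terminal payoffs (K − S): max(-154.3, 0) = 0, max(-17.24, 0) = 0, max(48.74, 0) = 48.74
Node u (S = 195.8): V_u = e^(−0.04)·[0.5583·0.0000 + 0.4417·0.0000] = 0.0000
Node d (S = 94.25): V_d = e^(−0.04)·[0.5583·0.0000 + 0.4417·48.7375] = 20.6832
Node 0 (S = 145): V_0 = e^(−0.04)·[0.5583·0.0000 + 0.4417·20.6832] = 8.7775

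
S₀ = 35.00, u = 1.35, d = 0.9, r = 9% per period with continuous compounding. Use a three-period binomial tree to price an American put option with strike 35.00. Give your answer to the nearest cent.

Risk-neutral probability p = (e^0.09 − 0.9)/(1.35 − 0.9) = 0.1942/0.4500 = 0.4315
Terminal stock prices: S_uuu = 86.11, S_uud = 57.41, S_udd = 38.27, S_ddd = 25.52
Terminal payoffs (K − S): max(-51.11, 0) = 0, max(-22.41, 0) = 0, max(-3.273, 0) = 0, max(9.485, 0) = 9.485
Node uu (S = 63.79): continuation = e^(−0.09)·[0.4315·0.0000 + 0.5685·0.0000] = 0.0000; exercise value = 0.0000 ≤ continuation, so V_uu = 0.0000
Node ud (S = 42.52): continuation = e^(−0.09)·[0.4315·0.0000 + 0.5685·0.0000] = 0.0000; exercise value = 0.0000 ≤ continuation, so V_ud = 0.0000
Node dd (S = 28.35): continuation = e^(−0.09)·[0.4315·0.0000 + 0.5685·9.4850] = 4.9281; exercise value = 6.6500 > continuation, so V_dd = 6.6500 (exercise)
Node u (S = 47.25): continuation = e^(−0.09)·[0.4315·0.0000 + 0.5685·0.0000] = 0.0000; exercise value = 0.0000 ≤ continuation, so V_u = 0.0000
Node d (S = 31.5): continuation = e^(−0.09)·[0.4315·0.0000 + 0.5685·6.6500] = 3.4551; exercise value = 3.5000 > continuation, so V_d = 3.5000 (exercise)
Node 0 (S = 35): continuation = e^(−0.09)·[0.4315·0.0000 + 0.5685·3.5000] = 1.8185; exercise value = 0.0000 ≤ continuation, so V_0 = 1.8185

1.82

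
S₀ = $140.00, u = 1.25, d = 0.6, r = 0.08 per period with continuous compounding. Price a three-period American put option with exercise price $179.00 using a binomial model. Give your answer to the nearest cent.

Risk-neutral probability p = (e^0.08 − 0.6)/(1.25 − 0.6) = 0.4833/0.6500 = 0.7435
Terminal stock prices: S_uuu = 273.4, S_uud = 131.2, S_udd = 63, S_ddd = 30.24
Terminal payoffs (K − S): max(-94.44, 0) = 0, max(47.75, 0) = 47.75, max(116, 0) = 116, max(148.8, 0) = 148.8
Node uu (S = 218.8): continuation = e^(−0.08)·[0.7435·0.0000 + 0.2565·47.7500] = 11.3054; exercise value = 0.0000 ≤ continuation, so V_uu = 11.3054
Node ud (S = 105): continuation = e^(−0.08)·[0.7435·47.7500 + 0.2565·116.0000] = 60.2378; exercise value = 74.0000 > continuation, so V_ud = 74.0000 (exercise)
Node dd (S = 50.4): continuation = e^(−0.08)·[0.7435·116.0000 + 0.2565·148.7600] = 114.8378; exercise value = 128.6000 > continuation, so V_dd = 128.6000 (exercise)
Node u (S = 175): continuation = e^(−0.08)·[0.7435·11.3054 + 0.2565·74.0000] = 25.2799; exercise value = 4.0000 ≤ continuation, so V_u = 25.2799
Node d (S = 84): continuation = e^(−0.08)·[0.7435·74.0000 + 0.2565·128.6000] = 81.2378; exercise value = 95.0000 > continuation, so V_d = 95.0000 (exercise)
Node 0 (S = 140): continuation = e^(−0.08)·[0.7435·25.2799 + 0.2565·95.0000] = 39.8434; exercise value = 39.0000 ≤ continuation, so V_0 = 39.8434

$39.84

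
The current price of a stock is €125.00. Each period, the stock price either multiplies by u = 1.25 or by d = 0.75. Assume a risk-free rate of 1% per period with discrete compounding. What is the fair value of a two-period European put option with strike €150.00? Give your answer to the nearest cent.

€34.06

Risk-neutral probability p = (1 + 0.01 − 0.75)/(1.25 − 0.75) = 0.2600/0.5000 = 0.5200
Terminal stock prices: S_uu = 195.3, S_ud = 117.2, S_dd = 70.31
Terminal payoffs (K − S): max(-45.31, 0) = 0, max(32.81, 0) = 32.81, max(79.69, 0) = 79.69
Node u (S = 156.2): V_u = 1/1.01·[0.5200·0.0000 + 0.4800·32.8125] = 15.5941
Node d (S = 93.75): V_d = 1/1.01·[0.5200·32.8125 + 0.4800·79.6875] = 54.7649
Node 0 (S = 125): V_0 = 1/1.01·[0.5200·15.5941 + 0.4800·54.7649] = 34.0555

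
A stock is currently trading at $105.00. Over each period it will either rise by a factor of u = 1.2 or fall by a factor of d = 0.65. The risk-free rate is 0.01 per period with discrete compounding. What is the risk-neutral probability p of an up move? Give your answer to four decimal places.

p = 0.6545

Risk-neutral probability p = (1 + 0.01 − 0.65)/(1.2 − 0.65) = 0.3600/0.5500 = 0.6545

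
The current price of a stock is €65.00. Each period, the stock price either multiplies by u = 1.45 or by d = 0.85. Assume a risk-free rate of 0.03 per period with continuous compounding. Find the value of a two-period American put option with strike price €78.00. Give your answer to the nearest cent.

Risk-neutral probability p = (e^0.03 − 0.85)/(1.45 − 0.85) = 0.1805/0.6000 = 0.3008
Terminal stock prices: S_uu = 136.7, S_ud = 80.11, S_dd = 46.96
Terminal payoffs (K − S): max(-58.66, 0) = 0, max(-2.112, 0) = 0, max(31.04, 0) = 31.04
Node u (S = 94.25): continuation = e^(−0.03)·[0.3008·0.0000 + 0.6992·0.0000] = 0.0000; exercise value = 0.0000 ≤ continuation, so V_u = 0.0000
Node d (S = 55.25): continuation = e^(−0.03)·[0.3008·0.0000 + 0.6992·31.0375] = 21.0613; exercise value = 22.7500 > continuation, so V_d = 22.7500 (exercise)
Node 0 (S = 65): continuation = e^(−0.03)·[0.3008·0.0000 + 0.6992·22.7500] = 15.4376; exercise value = 13.0000 ≤ continuation, so V_0 = 15.4376

€15.44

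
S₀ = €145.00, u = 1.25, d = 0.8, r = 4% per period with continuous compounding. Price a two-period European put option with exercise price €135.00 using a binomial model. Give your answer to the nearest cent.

€8.42

Risk-neutral probability p = (e^0.04 − 0.8)/(1.25 − 0.8) = 0.2408/0.4500 = 0.5351
Terminal stock prices: S_uu = 226.6, S_ud = 145, S_dd = 92.8
Terminal payoffs (K − S): max(-91.56, 0) = 0, max(-10, 0) = 0, max(42.2, 0) = 42.2
Node u (S = 181.2): V_u = e^(−0.04)·[0.5351·0.0000 + 0.4649·0.0000] = 0.0000
Node d (S = 116): V_d = e^(−0.04)·[0.5351·0.0000 + 0.4649·42.2000] = 18.8481
Node 0 (S = 145): V_0 = e^(−0.04)·[0.5351·0.0000 + 0.4649·18.8481] = 8.4183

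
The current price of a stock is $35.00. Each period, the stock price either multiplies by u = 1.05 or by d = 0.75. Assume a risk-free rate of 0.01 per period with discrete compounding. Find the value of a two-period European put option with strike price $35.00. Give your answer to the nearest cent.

Risk-neutral probability p = (1 + 0.01 − 0.75)/(1.05 − 0.75) = 0.2600/0.3000 = 0.8667
Terminal stock prices: S_uu = 38.59, S_ud = 27.56, S_dd = 19.69
Terminal payoffs (K − S): max(-3.587, 0) = 0, max(7.438, 0) = 7.438, max(15.31, 0) = 15.31
Node u (S = 36.75): V_u = 1/1.01·[0.8667·0.0000 + 0.1333·7.4375] = 0.9818
Node d (S = 26.25): V_d = 1/1.01·[0.8667·7.4375 + 0.1333·15.3125] = 8.4035
Node 0 (S = 35): V_0 = 1/1.01·[0.8667·0.9818 + 0.1333·8.4035] = 1.9519

$1.95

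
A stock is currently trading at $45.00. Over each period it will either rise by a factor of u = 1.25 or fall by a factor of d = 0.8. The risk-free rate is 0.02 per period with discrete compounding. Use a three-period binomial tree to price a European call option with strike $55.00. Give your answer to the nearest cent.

$4.05

Risk-neutral probability p = (1 + 0.02 − 0.8)/(1.25 − 0.8) = 0.2200/0.4500 = 0.4889
Terminal stock prices: S_uuu = 87.89, S_uud = 56.25, S_udd = 36, S_ddd = 23.04
Terminal payoffs (S − K): max(32.89, 0) = 32.89, max(1.25, 0) = 1.25, max(-19, 0) = 0, max(-31.96, 0) = 0
Node uu (S = 70.31): V_uu = 1/1.02·[0.4889·32.8906 + 0.5111·1.2500] = 16.3909
Node ud (S = 45): V_ud = 1/1.02·[0.4889·1.2500 + 0.5111·0.0000] = 0.5991
Node dd (S = 28.8): V_dd = 1/1.02·[0.4889·0.0000 + 0.5111·0.0000] = 0.0000
Node u (S = 56.25): V_u = 1/1.02·[0.4889·16.3909 + 0.5111·0.5991] = 8.1564
Node d (S = 36): V_d = 1/1.02·[0.4889·0.5991 + 0.5111·0.0000] = 0.2872
Node 0 (S = 45): V_0 = 1/1.02·[0.4889·8.1564 + 0.5111·0.2872] = 4.0533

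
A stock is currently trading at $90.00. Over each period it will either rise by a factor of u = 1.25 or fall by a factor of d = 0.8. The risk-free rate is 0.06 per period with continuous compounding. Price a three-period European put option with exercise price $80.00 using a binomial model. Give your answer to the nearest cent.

Risk-neutral probability p = (e^0.06 − 0.8)/(1.25 − 0.8) = 0.2618/0.4500 = 0.5819
Terminal stock prices: S_uuu = 175.8, S_uud = 112.5, S_udd = 72, S_ddd = 46.08
Terminal payoffs (K − S): max(-95.78, 0) = 0, max(-32.5, 0) = 0, max(8, 0) = 8, max(33.92, 0) = 33.92
Node uu (S = 140.6): V_uu = e^(−0.06)·[0.5819·0.0000 + 0.4181·0.0000] = 0.0000
Node ud (S = 90): V_ud = e^(−0.06)·[0.5819·0.0000 + 0.4181·8.0000] = 3.1503
Node dd (S = 57.6): V_dd = e^(−0.06)·[0.5819·8.0000 + 0.4181·33.9200] = 17.7412
Node u (S = 112.5): V_u = e^(−0.06)·[0.5819·0.0000 + 0.4181·3.1503] = 1.2406
Node d (S = 72): V_d = e^(−0.06)·[0.5819·3.1503 + 0.4181·17.7412] = 8.7126
Node 0 (S = 90): V_0 = e^(−0.06)·[0.5819·1.2406 + 0.4181·8.7126] = 4.1107

$4.11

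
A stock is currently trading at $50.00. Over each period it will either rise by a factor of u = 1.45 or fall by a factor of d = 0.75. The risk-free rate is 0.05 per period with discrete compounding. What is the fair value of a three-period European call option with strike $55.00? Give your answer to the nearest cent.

Risk-neutral probability p = (1 + 0.05 − 0.75)/(1.45 − 0.75) = 0.3000/0.7000 = 0.4286
Terminal stock prices: S_uuu = 152.4, S_uud = 78.84, S_udd = 40.78, S_ddd = 21.09
Terminal payoffs (S − K): max(97.43, 0) = 97.43, max(23.84, 0) = 23.84, max(-14.22, 0) = 0, max(-33.91, 0) = 0
Node uu (S = 105.1): V_uu = 1/1.05·[0.4286·97.4313 + 0.5714·23.8438] = 52.7440
Node ud (S = 54.38): V_ud = 1/1.05·[0.4286·23.8438 + 0.5714·0.0000] = 9.7321
Node dd (S = 28.12): V_dd = 1/1.05·[0.4286·0.0000 + 0.5714·0.0000] = 0.0000
Node u (S = 72.5): V_u = 1/1.05·[0.4286·52.7440 + 0.5714·9.7321] = 26.8246
Node d (S = 37.5): V_d = 1/1.05·[0.4286·9.7321 + 0.5714·0.0000] = 3.9723
Node 0 (S = 50): V_0 = 1/1.05·[0.4286·26.8246 + 0.5714·3.9723] = 13.1106

$13.11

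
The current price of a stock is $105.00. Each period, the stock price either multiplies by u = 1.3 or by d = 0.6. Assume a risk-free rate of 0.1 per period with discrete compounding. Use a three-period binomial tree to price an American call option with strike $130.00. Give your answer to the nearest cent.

$27.57

Risk-neutral probability p = (1 + 0.1 − 0.6)/(1.3 − 0.6) = 0.5000/0.7000 = 0.7143
Terminal stock prices: S_uuu = 230.7, S_uud = 106.5, S_udd = 49.14, S_ddd = 22.68
Terminal payoffs (S − K): max(100.7, 0) = 100.7, max(-23.53, 0) = 0, max(-80.86, 0) = 0, max(-107.3, 0) = 0
Node uu (S = 177.5): continuation = 1/1.1·[0.7143·100.6850 + 0.2857·0.0000] = 65.3799; exercise value = 47.4500 ≤ continuation, so V_uu = 65.3799
Node ud (S = 81.9): continuation = 1/1.1·[0.7143·0.0000 + 0.2857·0.0000] = 0.0000; exercise value = 0.0000 ≤ continuation, so V_ud = 0.0000
Node dd (S = 37.8): continuation = 1/1.1·[0.7143·0.0000 + 0.2857·0.0000] = 0.0000; exercise value = 0.0000 ≤ continuation, so V_dd = 0.0000
Node u (S = 136.5): continuation = 1/1.1·[0.7143·65.3799 + 0.2857·0.0000] = 42.4545; exercise value = 6.5000 ≤ continuation, so V_u = 42.4545
Node d (S = 63): continuation = 1/1.1·[0.7143·0.0000 + 0.2857·0.0000] = 0.0000; exercise value = 0.0000 ≤ continuation, so V_d = 0.0000
Node 0 (S = 105): continuation = 1/1.1·[0.7143·42.4545 + 0.2857·0.0000] = 27.5678; exercise value = 0.0000 ≤ continuation, so V_0 = 27.5678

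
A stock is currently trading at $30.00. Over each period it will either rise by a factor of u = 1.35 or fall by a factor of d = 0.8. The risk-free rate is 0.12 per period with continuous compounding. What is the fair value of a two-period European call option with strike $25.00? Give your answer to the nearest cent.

$11.08

Risk-neutral probability p = (e^0.12 − 0.8)/(1.35 − 0.8) = 0.3275/0.5500 = 0.5954
Terminal stock prices: S_uu = 54.68, S_ud = 32.4, S_dd = 19.2
Terminal payoffs (S − K): max(29.68, 0) = 29.68, max(7.4, 0) = 7.4, max(-5.8, 0) = 0
Node u (S = 40.5): V_u = e^(−0.12)·[0.5954·29.6750 + 0.4046·7.4000] = 18.3270
Node d (S = 24): V_d = e^(−0.12)·[0.5954·7.4000 + 0.4046·0.0000] = 3.9081
Node 0 (S = 30): V_0 = e^(−0.12)·[0.5954·18.3270 + 0.4046·3.9081] = 11.0810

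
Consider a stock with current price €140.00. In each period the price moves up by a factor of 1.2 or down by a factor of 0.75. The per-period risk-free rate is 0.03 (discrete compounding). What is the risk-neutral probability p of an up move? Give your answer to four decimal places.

Risk-neutral probability p = (1 + 0.03 − 0.75)/(1.2 − 0.75) = 0.2800/0.4500 = 0.6222

p = 0.6222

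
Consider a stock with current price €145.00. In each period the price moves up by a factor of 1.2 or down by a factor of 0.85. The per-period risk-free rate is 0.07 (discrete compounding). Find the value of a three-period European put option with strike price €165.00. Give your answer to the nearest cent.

€11.52

Risk-neutral probability p = (1 + 0.07 − 0.85)/(1.2 − 0.85) = 0.2200/0.3500 = 0.6286
Terminal stock prices: S_uuu = 250.6, S_uud = 177.5, S_udd = 125.7, S_ddd = 89.05
Terminal payoffs (K − S): max(-85.56, 0) = 0, max(-12.48, 0) = 0, max(39.29, 0) = 39.29, max(75.95, 0) = 75.95
Node uu (S = 208.8): V_uu = 1/1.07·[0.6286·0.0000 + 0.3714·0.0000] = 0.0000
Node ud (S = 147.9): V_ud = 1/1.07·[0.6286·0.0000 + 0.3714·39.2850] = 13.6370
Node dd (S = 104.8): V_dd = 1/1.07·[0.6286·39.2850 + 0.3714·75.9519] = 49.4431
Node u (S = 174): V_u = 1/1.07·[0.6286·0.0000 + 0.3714·13.6370] = 4.7338
Node d (S = 123.2): V_d = 1/1.07·[0.6286·13.6370 + 0.3714·49.4431] = 25.1742
Node 0 (S = 145): V_0 = 1/1.07·[0.6286·4.7338 + 0.3714·25.1742] = 11.5196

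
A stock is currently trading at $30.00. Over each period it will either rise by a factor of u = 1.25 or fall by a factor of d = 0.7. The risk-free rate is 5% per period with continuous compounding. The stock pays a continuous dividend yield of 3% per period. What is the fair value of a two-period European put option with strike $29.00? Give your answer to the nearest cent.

Per-period risk-free factor R = e^0.05 = 1.0513; dividend-adjusted growth = e^(0.05−0.03) = 1.0202.
Risk-neutral probability p = (1.0202 − 0.7)/(1.25 − 0.7) = 0.3202/0.5500 = 0.5822
Terminal stock prices: S_uu = 46.88, S_ud = 26.25, S_dd = 14.7
Terminal payoffs (K − S): max(-17.88, 0) = 0, max(2.75, 0) = 2.75, max(14.3, 0) = 14.3
Node u (S = 37.5): V_u = e^(−0.05)·[0.5822·0.0000 + 0.4178·2.7500] = 1.0930
Node d (S = 21): V_d = e^(−0.05)·[0.5822·2.7500 + 0.4178·14.3000] = 7.2063
Node 0 (S = 30): V_0 = e^(−0.05)·[0.5822·1.0930 + 0.4178·7.2063] = 3.4693

$3.47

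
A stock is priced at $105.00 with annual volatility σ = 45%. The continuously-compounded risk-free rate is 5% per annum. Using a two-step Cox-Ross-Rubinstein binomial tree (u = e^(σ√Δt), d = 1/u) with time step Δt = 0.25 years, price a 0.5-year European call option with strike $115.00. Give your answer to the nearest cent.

CRR parameters: u = e^(σ√Δt) = e^(0.45·√0.25) = 1.2523, d = 1/u = 0.7985
Per-period rate: rΔt = 0.05·0.25 = 0.0125, so R = e^0.0125 = 1.0126
Risk-neutral probability p = (e^0.0125 − 0.7985)/(1.2523 − 0.7985) = 0.2141/0.4538 = 0.4717
Terminal stock prices: S_uu = 164.7, S_ud = 105, S_dd = 66.95
Terminal payoffs (S − K): max(49.67, 0) = 49.67, max(-10, 0) = 0, max(-48.05, 0) = 0
Node u (S = 131.5): V_u = e^(−0.0125)·[0.4717·49.6728 + 0.5283·0.0000] = 23.1398
Node d (S = 83.84): V_d = e^(−0.0125)·[0.4717·0.0000 + 0.5283·0.0000] = 0.0000
Node 0 (S = 105): V_0 = e^(−0.0125)·[0.4717·23.1398 + 0.5283·0.0000] = 10.7795

$10.78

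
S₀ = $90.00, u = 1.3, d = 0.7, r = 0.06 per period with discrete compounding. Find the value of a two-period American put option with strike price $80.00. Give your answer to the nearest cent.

Risk-neutral probability p = (1 + 0.06 − 0.7)/(1.3 − 0.7) = 0.3600/0.6000 = 0.6000
Terminal stock prices: S_uu = 152.1, S_ud = 81.9, S_dd = 44.1
Terminal payoffs (K − S): max(-72.1, 0) = 0, max(-1.9, 0) = 0, max(35.9, 0) = 35.9
Node u (S = 117): continuation = 1/1.06·[0.6000·0.0000 + 0.4000·0.0000] = 0.0000; exercise value = 0.0000 ≤ continuation, so V_u = 0.0000
Node d (S = 63): continuation = 1/1.06·[0.6000·0.0000 + 0.4000·35.9000] = 13.5472; exercise value = 17.0000 > continuation, so V_d = 17.0000 (exercise)
Node 0 (S = 90): continuation = 1/1.06·[0.6000·0.0000 + 0.4000·17.0000] = 6.4151; exercise value = 0.0000 ≤ continuation, so V_0 = 6.4151

$6.42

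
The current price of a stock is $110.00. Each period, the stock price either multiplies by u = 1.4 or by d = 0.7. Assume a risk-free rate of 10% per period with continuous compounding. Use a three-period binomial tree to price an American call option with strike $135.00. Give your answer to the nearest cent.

Risk-neutral probability p = (e^0.1 − 0.7)/(1.4 − 0.7) = 0.4052/0.7000 = 0.5788
Terminal stock prices: S_uuu = 301.8, S_uud = 150.9, S_udd = 75.46, S_ddd = 37.73
Terminal payoffs (S − K): max(166.8, 0) = 166.8, max(15.92, 0) = 15.92, max(-59.54, 0) = 0, max(-97.27, 0) = 0
Node uu (S = 215.6): continuation = e^(−0.1)·[0.5788·166.8400 + 0.4212·15.9200] = 93.4469; exercise value = 80.6000 ≤ continuation, so V_uu = 93.4469
Node ud (S = 107.8): continuation = e^(−0.1)·[0.5788·15.9200 + 0.4212·0.0000] = 8.3378; exercise value = 0.0000 ≤ continuation, so V_ud = 8.3378
Node dd (S = 53.9): continuation = e^(−0.1)·[0.5788·0.0000 + 0.4212·0.0000] = 0.0000; exercise value = 0.0000 ≤ continuation, so V_dd = 0.0000
Node u (S = 154): continuation = e^(−0.1)·[0.5788·93.4469 + 0.4212·8.3378] = 52.1189; exercise value = 19.0000 ≤ continuation, so V_u = 52.1189
Node d (S = 77): continuation = e^(−0.1)·[0.5788·8.3378 + 0.4212·0.0000] = 4.3668; exercise value = 0.0000 ≤ continuation, so V_d = 4.3668
Node 0 (S = 110): continuation = e^(−0.1)·[0.5788·52.1189 + 0.4212·4.3668] = 28.9607; exercise value = 0.0000 ≤ continuation, so V_0 = 28.9607

$28.96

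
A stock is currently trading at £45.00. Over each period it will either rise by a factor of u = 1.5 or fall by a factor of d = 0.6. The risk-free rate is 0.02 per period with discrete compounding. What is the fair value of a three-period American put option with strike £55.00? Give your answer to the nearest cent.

Risk-neutral probability p = (1 + 0.02 − 0.6)/(1.5 − 0.6) = 0.4200/0.9000 = 0.4667
Terminal stock prices: S_uuu = 151.9, S_uud = 60.75, S_udd = 24.3, S_ddd = 9.72
Terminal payoffs (K − S): max(-96.88, 0) = 0, max(-5.75, 0) = 0, max(30.7, 0) = 30.7, max(45.28, 0) = 45.28
Node uu (S = 101.2): continuation = 1/1.02·[0.4667·0.0000 + 0.5333·0.0000] = 0.0000; exercise value = 0.0000 ≤ continuation, so V_uu = 0.0000
Node ud (S = 40.5): continuation = 1/1.02·[0.4667·0.0000 + 0.5333·30.7000] = 16.0523; exercise value = 14.5000 ≤ continuation, so V_ud = 16.0523
Node dd (S = 16.2): continuation = 1/1.02·[0.4667·30.7000 + 0.5333·45.2800] = 37.7216; exercise value = 38.8000 > continuation, so V_dd = 38.8000 (exercise)
Node u (S = 67.5): continuation = 1/1.02·[0.4667·0.0000 + 0.5333·16.0523] = 8.3934; exercise value = 0.0000 ≤ continuation, so V_u = 8.3934
Node d (S = 27): continuation = 1/1.02·[0.4667·16.0523 + 0.5333·38.8000] = 27.6318; exercise value = 28.0000 > continuation, so V_d = 28.0000 (exercise)
Node 0 (S = 45): continuation = 1/1.02·[0.4667·8.3934 + 0.5333·28.0000] = 18.4806; exercise value = 10.0000 ≤ continuation, so V_0 = 18.4806

£18.48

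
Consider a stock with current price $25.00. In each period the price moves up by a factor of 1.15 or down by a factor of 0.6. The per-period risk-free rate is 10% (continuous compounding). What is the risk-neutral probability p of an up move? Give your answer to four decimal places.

p = 0.9185

Risk-neutral probability p = (e^0.1 − 0.6)/(1.15 − 0.6) = 0.5052/0.5500 = 0.9185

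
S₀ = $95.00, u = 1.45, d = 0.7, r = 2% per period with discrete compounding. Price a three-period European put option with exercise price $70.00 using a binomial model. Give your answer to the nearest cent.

$7.64

Risk-neutral probability p = (1 + 0.02 − 0.7)/(1.45 − 0.7) = 0.3200/0.7500 = 0.4267
Terminal stock prices: S_uuu = 289.6, S_uud = 139.8, S_udd = 67.5, S_ddd = 32.58
Terminal payoffs (K − S): max(-219.6, 0) = 0, max(-69.82, 0) = 0, max(2.503, 0) = 2.503, max(37.42, 0) = 37.42
Node uu (S = 199.7): V_uu = 1/1.02·[0.4267·0.0000 + 0.5733·0.0000] = 0.0000
Node ud (S = 96.42): V_ud = 1/1.02·[0.4267·0.0000 + 0.5733·2.5025] = 1.4066
Node dd (S = 46.55): V_dd = 1/1.02·[0.4267·2.5025 + 0.5733·37.4150] = 22.0775
Node u (S = 137.8): V_u = 1/1.02·[0.4267·0.0000 + 0.5733·1.4066] = 0.7907
Node d (S = 66.5): V_d = 1/1.02·[0.4267·1.4066 + 0.5733·22.0775] = 12.9979
Node 0 (S = 95): V_0 = 1/1.02·[0.4267·0.7907 + 0.5733·12.9979] = 7.6368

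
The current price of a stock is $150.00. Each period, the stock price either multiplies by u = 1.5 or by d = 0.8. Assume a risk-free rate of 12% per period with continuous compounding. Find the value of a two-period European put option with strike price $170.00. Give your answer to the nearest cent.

Risk-neutral probability p = (e^0.12 − 0.8)/(1.5 − 0.8) = 0.3275/0.7000 = 0.4679
Terminal stock prices: S_uu = 337.5, S_ud = 180, S_dd = 96
Terminal payoffs (K − S): max(-167.5, 0) = 0, max(-10, 0) = 0, max(74, 0) = 74
Node u (S = 225): V_u = e^(−0.12)·[0.4679·0.0000 + 0.5321·0.0000] = 0.0000
Node d (S = 120): V_d = e^(−0.12)·[0.4679·0.0000 + 0.5321·74.0000] = 34.9260
Node 0 (S = 150): V_0 = e^(−0.12)·[0.4679·0.0000 + 0.5321·34.9260] = 16.4841

$16.48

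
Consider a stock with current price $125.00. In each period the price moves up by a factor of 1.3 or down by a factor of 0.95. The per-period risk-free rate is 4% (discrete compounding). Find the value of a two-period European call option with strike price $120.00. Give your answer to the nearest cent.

Risk-neutral probability p = (1 + 0.04 − 0.95)/(1.3 − 0.95) = 0.0900/0.3500 = 0.2571
Terminal stock prices: S_uu = 211.3, S_ud = 154.4, S_dd = 112.8
Terminal payoffs (S − K): max(91.25, 0) = 91.25, max(34.38, 0) = 34.38, max(-7.188, 0) = 0
Node u (S = 162.5): V_u = 1/1.04·[0.2571·91.2500 + 0.7429·34.3750] = 47.1154
Node d (S = 118.8): V_d = 1/1.04·[0.2571·34.3750 + 0.7429·0.0000] = 8.4993
Node 0 (S = 125): V_0 = 1/1.04·[0.2571·47.1154 + 0.7429·8.4993] = 17.7203

$17.72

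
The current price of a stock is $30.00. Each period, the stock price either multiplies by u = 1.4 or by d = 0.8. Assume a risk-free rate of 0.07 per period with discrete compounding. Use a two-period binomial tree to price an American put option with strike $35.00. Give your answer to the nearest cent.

$5.96

Risk-neutral probability p = (1 + 0.07 − 0.8)/(1.4 − 0.8) = 0.2700/0.6000 = 0.4500
Terminal stock prices: S_uu = 58.8, S_ud = 33.6, S_dd = 19.2
Terminal payoffs (K − S): max(-23.8, 0) = 0, max(1.4, 0) = 1.4, max(15.8, 0) = 15.8
Node u (S = 42): continuation = 1/1.07·[0.4500·0.0000 + 0.5500·1.4000] = 0.7196; exercise value = 0.0000 ≤ continuation, so V_u = 0.7196
Node d (S = 24): continuation = 1/1.07·[0.4500·1.4000 + 0.5500·15.8000] = 8.7103; exercise value = 11.0000 > continuation, so V_d = 11.0000 (exercise)
Node 0 (S = 30): continuation = 1/1.07·[0.4500·0.7196 + 0.5500·11.0000] = 5.9569; exercise value = 5.0000 ≤ continuation, so V_0 = 5.9569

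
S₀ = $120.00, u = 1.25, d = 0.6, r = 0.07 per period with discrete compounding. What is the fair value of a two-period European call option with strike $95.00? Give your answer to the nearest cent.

$42.24

Risk-neutral probability p = (1 + 0.07 − 0.6)/(1.25 − 0.6) = 0.4700/0.6500 = 0.7231
Terminal stock prices: S_uu = 187.5, S_ud = 90, S_dd = 43.2
Terminal payoffs (S − K): max(92.5, 0) = 92.5, max(-5, 0) = 0, max(-51.8, 0) = 0
Node u (S = 150): V_u = 1/1.07·[0.7231·92.5000 + 0.2769·0.0000] = 62.5090
Node d (S = 72): V_d = 1/1.07·[0.7231·0.0000 + 0.2769·0.0000] = 0.0000
Node 0 (S = 120): V_0 = 1/1.07·[0.7231·62.5090 + 0.2769·0.0000] = 42.2419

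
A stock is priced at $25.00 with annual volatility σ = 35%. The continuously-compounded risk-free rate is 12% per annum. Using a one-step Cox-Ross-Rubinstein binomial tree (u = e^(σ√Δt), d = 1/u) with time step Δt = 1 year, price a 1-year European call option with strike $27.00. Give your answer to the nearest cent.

CRR parameters: u = e^(σ√Δt) = e^(0.35·√1) = 1.4191, d = 1/u = 0.7047
Per-period rate: rΔt = 0.12·1 = 0.12, so R = e^0.12 = 1.1275
Risk-neutral probability p = (e^0.12 − 0.7047)/(1.4191 − 0.7047) = 0.4228/0.7144 = 0.5919
Terminal stock prices: S_u = 35.48, S_d = 17.62
Terminal payoffs (S − K): max(8.477, 0) = 8.477, max(-9.383, 0) = 0
Node 0 (S = 25): V_0 = e^(−0.12)·[0.5919·8.4767 + 0.4081·0.0000] = 4.4497

$4.45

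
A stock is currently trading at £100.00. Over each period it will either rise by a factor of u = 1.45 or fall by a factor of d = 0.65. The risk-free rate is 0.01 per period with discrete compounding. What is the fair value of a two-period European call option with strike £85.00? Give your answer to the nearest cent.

Risk-neutral probability p = (1 + 0.01 − 0.65)/(1.45 − 0.65) = 0.3600/0.8000 = 0.4500
Terminal stock prices: S_uu = 210.2, S_ud = 94.25, S_dd = 42.25
Terminal payoffs (S − K): max(125.2, 0) = 125.2, max(9.25, 0) = 9.25, max(-42.75, 0) = 0
Node u (S = 145): V_u = 1/1.01·[0.4500·125.2500 + 0.5500·9.2500] = 60.8416
Node d (S = 65): V_d = 1/1.01·[0.4500·9.2500 + 0.5500·0.0000] = 4.1213
Node 0 (S = 100): V_0 = 1/1.01·[0.4500·60.8416 + 0.5500·4.1213] = 29.3519

£29.35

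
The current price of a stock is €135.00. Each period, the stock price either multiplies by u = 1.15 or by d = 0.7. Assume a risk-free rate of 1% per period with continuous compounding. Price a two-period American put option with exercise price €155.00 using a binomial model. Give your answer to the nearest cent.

€28.36

Risk-neutral probability p = (e^0.01 − 0.7)/(1.15 − 0.7) = 0.3101/0.4500 = 0.6890
Terminal stock prices: S_uu = 178.5, S_ud = 108.7, S_dd = 66.15
Terminal payoffs (K − S): max(-23.54, 0) = 0, max(46.33, 0) = 46.33, max(88.85, 0) = 88.85
Node u (S = 155.2): continuation = e^(−0.01)·[0.6890·0.0000 + 0.3110·46.3250] = 14.2637; exercise value = 0.0000 ≤ continuation, so V_u = 14.2637
Node d (S = 94.5): continuation = e^(−0.01)·[0.6890·46.3250 + 0.3110·88.8500] = 58.9577; exercise value = 60.5000 > continuation, so V_d = 60.5000 (exercise)
Node 0 (S = 135): continuation = e^(−0.01)·[0.6890·14.2637 + 0.3110·60.5000] = 28.3582; exercise value = 20.0000 ≤ continuation, so V_0 = 28.3582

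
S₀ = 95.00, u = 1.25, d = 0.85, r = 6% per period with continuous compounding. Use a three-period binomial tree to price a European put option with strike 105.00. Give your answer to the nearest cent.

Risk-neutral probability p = (e^0.06 − 0.85)/(1.25 − 0.85) = 0.2118/0.4000 = 0.5296
Terminal stock prices: S_uuu = 185.5, S_uud = 126.2, S_udd = 85.8, S_ddd = 58.34
Terminal payoffs (K − S): max(-80.55, 0) = 0, max(-21.17, 0) = 0, max(19.2, 0) = 19.2, max(46.66, 0) = 46.66
Node uu (S = 148.4): V_uu = e^(−0.06)·[0.5296·0.0000 + 0.4704·0.0000] = 0.0000
Node ud (S = 100.9): V_ud = e^(−0.06)·[0.5296·0.0000 + 0.4704·19.2031] = 8.5073
Node dd (S = 68.64): V_dd = e^(−0.06)·[0.5296·19.2031 + 0.4704·46.6581] = 30.2478
Node u (S = 118.8): V_u = e^(−0.06)·[0.5296·0.0000 + 0.4704·8.5073] = 3.7688
Node d (S = 80.75): V_d = e^(−0.06)·[0.5296·8.5073 + 0.4704·30.2478] = 17.6432
Node 0 (S = 95): V_0 = e^(−0.06)·[0.5296·3.7688 + 0.4704·17.6432] = 9.6959

9.70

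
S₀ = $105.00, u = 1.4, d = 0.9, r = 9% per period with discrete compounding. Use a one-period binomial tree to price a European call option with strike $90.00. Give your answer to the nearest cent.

Risk-neutral probability p = (1 + 0.09 − 0.9)/(1.4 − 0.9) = 0.1900/0.5000 = 0.3800
Terminal stock prices: S_u = 147, S_d = 94.5
Terminal payoffs (S − K): max(57, 0) = 57, max(4.5, 0) = 4.5
Node 0 (S = 105): V_0 = 1/1.09·[0.3800·57.0000 + 0.6200·4.5000] = 22.4312

$22.43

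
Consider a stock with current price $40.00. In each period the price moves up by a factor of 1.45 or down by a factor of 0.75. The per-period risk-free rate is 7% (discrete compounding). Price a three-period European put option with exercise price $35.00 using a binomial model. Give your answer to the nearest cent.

$3.15

Risk-neutral probability p = (1 + 0.07 − 0.75)/(1.45 − 0.75) = 0.3200/0.7000 = 0.4571
Terminal stock prices: S_uuu = 121.9, S_uud = 63.07, S_udd = 32.62, S_ddd = 16.88
Terminal payoffs (K − S): max(-86.94, 0) = 0, max(-28.07, 0) = 0, max(2.375, 0) = 2.375, max(18.12, 0) = 18.12
Node uu (S = 84.1): V_uu = 1/1.07·[0.4571·0.0000 + 0.5429·0.0000] = 0.0000
Node ud (S = 43.5): V_ud = 1/1.07·[0.4571·0.0000 + 0.5429·2.3750] = 1.2049
Node dd (S = 22.5): V_dd = 1/1.07·[0.4571·2.3750 + 0.5429·18.1250] = 10.2103
Node u (S = 58): V_u = 1/1.07·[0.4571·0.0000 + 0.5429·1.2049] = 0.6113
Node d (S = 30): V_d = 1/1.07·[0.4571·1.2049 + 0.5429·10.2103] = 5.6949
Node 0 (S = 40): V_0 = 1/1.07·[0.4571·0.6113 + 0.5429·5.6949] = 3.1505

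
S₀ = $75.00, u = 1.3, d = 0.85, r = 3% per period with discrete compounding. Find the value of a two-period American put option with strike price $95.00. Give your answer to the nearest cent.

$20.95

Risk-neutral probability p = (1 + 0.03 − 0.85)/(1.3 − 0.85) = 0.1800/0.4500 = 0.4000
Terminal stock prices: S_uu = 126.8, S_ud = 82.88, S_dd = 54.19
Terminal payoffs (K − S): max(-31.75, 0) = 0, max(12.12, 0) = 12.12, max(40.81, 0) = 40.81
Node u (S = 97.5): continuation = 1/1.03·[0.4000·0.0000 + 0.6000·12.1250] = 7.0631; exercise value = 0.0000 ≤ continuation, so V_u = 7.0631
Node d (S = 63.75): continuation = 1/1.03·[0.4000·12.1250 + 0.6000·40.8125] = 28.4830; exercise value = 31.2500 > continuation, so V_d = 31.2500 (exercise)
Node 0 (S = 75): continuation = 1/1.03·[0.4000·7.0631 + 0.6000·31.2500] = 20.9468; exercise value = 20.0000 ≤ continuation, so V_0 = 20.9468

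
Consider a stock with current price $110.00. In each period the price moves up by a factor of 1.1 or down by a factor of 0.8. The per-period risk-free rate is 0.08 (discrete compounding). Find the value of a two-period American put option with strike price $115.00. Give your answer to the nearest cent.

Risk-neutral probability p = (1 + 0.08 − 0.8)/(1.1 − 0.8) = 0.2800/0.3000 = 0.9333
Terminal stock prices: S_uu = 133.1, S_ud = 96.8, S_dd = 70.4
Terminal payoffs (K − S): max(-18.1, 0) = 0, max(18.2, 0) = 18.2, max(44.6, 0) = 44.6
Node u (S = 121): continuation = 1/1.08·[0.9333·0.0000 + 0.0667·18.2000] = 1.1235; exercise value = 0.0000 ≤ continuation, so V_u = 1.1235
Node d (S = 88): continuation = 1/1.08·[0.9333·18.2000 + 0.0667·44.6000] = 18.4815; exercise value = 27.0000 > continuation, so V_d = 27.0000 (exercise)
Node 0 (S = 110): continuation = 1/1.08·[0.9333·1.1235 + 0.0667·27.0000] = 2.6376; exercise value = 5.0000 > continuation, so V_0 = 5.0000 (exercise)

$5.00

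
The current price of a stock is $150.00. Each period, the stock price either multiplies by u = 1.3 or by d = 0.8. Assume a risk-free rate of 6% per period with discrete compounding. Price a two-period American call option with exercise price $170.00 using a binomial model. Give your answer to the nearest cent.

Risk-neutral probability p = (1 + 0.06 − 0.8)/(1.3 − 0.8) = 0.2600/0.5000 = 0.5200
Terminal stock prices: S_uu = 253.5, S_ud = 156, S_dd = 96
Terminal payoffs (S − K): max(83.5, 0) = 83.5, max(-14, 0) = 0, max(-74, 0) = 0
Node u (S = 195): continuation = 1/1.06·[0.5200·83.5000 + 0.4800·0.0000] = 40.9623; exercise value = 25.0000 ≤ continuation, so V_u = 40.9623
Node d (S = 120): continuation = 1/1.06·[0.5200·0.0000 + 0.4800·0.0000] = 0.0000; exercise value = 0.0000 ≤ continuation, so V_d = 0.0000
Node 0 (S = 150): continuation = 1/1.06·[0.5200·40.9623 + 0.4800·0.0000] = 20.0947; exercise value = 0.0000 ≤ continuation, so V_0 = 20.0947

$20.09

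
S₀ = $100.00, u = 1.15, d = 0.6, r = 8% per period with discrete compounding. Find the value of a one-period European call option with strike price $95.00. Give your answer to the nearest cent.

Risk-neutral probability p = (1 + 0.08 − 0.6)/(1.15 − 0.6) = 0.4800/0.5500 = 0.8727
Terminal stock prices: S_u = 115, S_d = 60
Terminal payoffs (S − K): max(20, 0) = 20, max(-35, 0) = 0
Node 0 (S = 100): V_0 = 1/1.08·[0.8727·20.0000 + 0.1273·0.0000] = 16.1616

$16.16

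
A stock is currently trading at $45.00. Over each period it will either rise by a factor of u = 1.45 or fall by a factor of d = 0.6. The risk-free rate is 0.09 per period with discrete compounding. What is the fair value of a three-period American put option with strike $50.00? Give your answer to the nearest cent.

$11.17

Risk-neutral probability p = (1 + 0.09 − 0.6)/(1.45 − 0.6) = 0.4900/0.8500 = 0.5765
Terminal stock prices: S_uuu = 137.2, S_uud = 56.77, S_udd = 23.49, S_ddd = 9.72
Terminal payoffs (K − S): max(-87.19, 0) = 0, max(-6.767, 0) = 0, max(26.51, 0) = 26.51, max(40.28, 0) = 40.28
Node uu (S = 94.61): continuation = 1/1.09·[0.5765·0.0000 + 0.4235·0.0000] = 0.0000; exercise value = 0.0000 ≤ continuation, so V_uu = 0.0000
Node ud (S = 39.15): continuation = 1/1.09·[0.5765·0.0000 + 0.4235·26.5100] = 10.3007; exercise value = 10.8500 > continuation, so V_ud = 10.8500 (exercise)
Node dd (S = 16.2): continuation = 1/1.09·[0.5765·26.5100 + 0.4235·40.2800] = 29.6716; exercise value = 33.8000 > continuation, so V_dd = 33.8000 (exercise)
Node u (S = 65.25): continuation = 1/1.09·[0.5765·0.0000 + 0.4235·10.8500] = 4.2159; exercise value = 0.0000 ≤ continuation, so V_u = 4.2159
Node d (S = 27): continuation = 1/1.09·[0.5765·10.8500 + 0.4235·33.8000] = 18.8716; exercise value = 23.0000 > continuation, so V_d = 23.0000 (exercise)
Node 0 (S = 45): continuation = 1/1.09·[0.5765·4.2159 + 0.4235·23.0000] = 11.1665; exercise value = 5.0000 ≤ continuation, so V_0 = 11.1665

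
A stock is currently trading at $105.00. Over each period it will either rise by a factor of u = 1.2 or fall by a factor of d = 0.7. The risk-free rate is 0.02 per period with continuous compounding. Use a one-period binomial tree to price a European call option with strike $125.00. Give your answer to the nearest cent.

Risk-neutral probability p = (e^0.02 − 0.7)/(1.2 − 0.7) = 0.3202/0.5000 = 0.6404
Terminal stock prices: S_u = 126, S_d = 73.5
Terminal payoffs (S − K): max(1, 0) = 1, max(-51.5, 0) = 0
Node 0 (S = 105): V_0 = e^(−0.02)·[0.6404·1.0000 + 0.3596·0.0000] = 0.6277

$0.63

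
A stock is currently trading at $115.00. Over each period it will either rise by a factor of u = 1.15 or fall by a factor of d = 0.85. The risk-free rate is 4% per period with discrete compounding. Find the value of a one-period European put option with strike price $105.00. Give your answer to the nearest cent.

$2.56

Risk-neutral probability p = (1 + 0.04 − 0.85)/(1.15 − 0.85) = 0.1900/0.3000 = 0.6333
Terminal stock prices: S_u = 132.2, S_d = 97.75
Terminal payoffs (K − S): max(-27.25, 0) = 0, max(7.25, 0) = 7.25
Node 0 (S = 115): V_0 = 1/1.04·[0.6333·0.0000 + 0.3667·7.2500] = 2.5561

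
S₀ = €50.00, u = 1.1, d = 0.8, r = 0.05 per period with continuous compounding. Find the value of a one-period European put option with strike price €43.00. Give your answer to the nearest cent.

Risk-neutral probability p = (e^0.05 − 0.8)/(1.1 − 0.8) = 0.2513/0.3000 = 0.8376
Terminal stock prices: S_u = 55, S_d = 40
Terminal payoffs (K − S): max(-12, 0) = 0, max(3, 0) = 3
Node 0 (S = 50): V_0 = e^(−0.05)·[0.8376·0.0000 + 0.1624·3.0000] = 0.4635

€0.46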